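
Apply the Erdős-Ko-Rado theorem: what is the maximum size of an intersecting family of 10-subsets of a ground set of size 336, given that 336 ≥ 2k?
max |F| = C(335, 9) = 131392321542164485

The Erdős-Ko-Rado theorem states: for n ≥ 2k, an intersecting family of k-subsets of an n-element set has size at most C(n − 1, k − 1), with equality for 'star' families {A ⊆ [n] : |A| = k, i ∈ A} (fix an element i). For n = 336, k = 10: C(335, 9) = 131392321542164485.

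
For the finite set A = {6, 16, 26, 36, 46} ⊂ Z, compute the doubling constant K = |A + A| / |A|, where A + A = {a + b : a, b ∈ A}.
K = |A + A| / |A| = 9/5

Enumerate A + A = {a + b : a, b ∈ A}. With |A| = 5, there are |A|^2 = 25 ordered sum pairs; collecting distinct values, A + A = {12, 22, 32, 42, 52, 62, 72, 82, 92}, so |A + A| = 9. Thus K = 9/5. Here |A + A| = 2|A| − 1 = 9, the minimum possible — so K = 9/5 is minimal, which holds iff A is an arithmetic progression.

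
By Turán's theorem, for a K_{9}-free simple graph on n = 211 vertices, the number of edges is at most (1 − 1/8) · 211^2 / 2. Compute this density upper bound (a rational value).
Turán density bound = (7/8) · 211^2/2 = 311647/16 ≈ 19477.9375

Turán's theorem: ex(n, K_{r+1}) is achieved by the complete r-partite Turán graph T(n, r) with parts as balanced as possible, and is at most (1 − 1/r) · n^2/2. For r = 8, n = 211: the density bound is (7/8) · 44521/2 = 311647/16 ≈ 19477.9375. The integer-valued extremum is e(T(211, 8)) = 19477, which is strictly less than the density bound 311647/16 since 8 ∤ 211 (the parts of T(211, 8) cannot all be equal).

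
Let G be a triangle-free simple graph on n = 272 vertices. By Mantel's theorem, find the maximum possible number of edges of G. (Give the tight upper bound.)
ex(272, K_3) = ⌊272^2/4⌋ = 18496

Mantel (1907): a triangle-free graph on n vertices has at most ⌊n^2/4⌋ edges, with equality for the complete bipartite graph K_{⌊n/2⌋, ⌈n/2⌉}. For n = 272: ⌊272^2/4⌋ = ⌊73984/4⌋ = 18496. The extremal graph is K_{136, 136}, which has 136·136 = 18496 edges.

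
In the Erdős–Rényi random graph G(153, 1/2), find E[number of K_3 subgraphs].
E[# K_3] = C(153, 3) · (1/2)^C(3, 2) = 585276 / 2^3 = 146319/2 = 73159.5

For each 3-subset S of vertices (there are C(153, 3) = 585276 such S), let X_S = 1 if S induces a K_3 (all C(3, 2) = 3 edges present). Then P(X_S = 1) = (1/2)^3 = 1/8. By linearity of expectation, E[# K_3] = C(153, 3) · (1/2)^3 = 585276 / 8 = 146319/2 = 73159.5.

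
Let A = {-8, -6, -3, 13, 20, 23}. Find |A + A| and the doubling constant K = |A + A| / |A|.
K = |A + A| / |A| = 20/6 = 10/3

Enumerate A + A = {a + b : a, b ∈ A}. With |A| = 6, there are |A|^2 = 36 ordered sum pairs; collecting distinct values, A + A = {-16, -14, -12, -11, -9, -6, 5, 7, 10, 12, 14, 15, 17, 20, 26, 33, 36, 40, 43, 46}, so |A + A| = 20. Thus K = 20/6 = 10/3. For comparison, the minimum possible |A + A| over all 6-element sets is 2·6 − 1 = 11 (so min K = 11/6), attained only by arithmetic progressions.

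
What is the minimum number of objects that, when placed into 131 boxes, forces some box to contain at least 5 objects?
n = (5 − 1)·131 + 1 = 525

By the generalised pigeonhole principle, to guarantee some box contains ≥ r objects we need more than (r − 1) · k objects total. Threshold: n = (r − 1) · k + 1. With r = 5 and k = 131: n = 4 · 131 + 1 = 524 + 1 = 525. For n = 524 = 4 · 131, we can put exactly 4 objects in every box, avoiding 5 in any single one — so 525 is tight.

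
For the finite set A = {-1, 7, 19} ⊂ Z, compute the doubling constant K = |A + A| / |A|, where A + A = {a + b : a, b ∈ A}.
K = |A + A| / |A| = 6/3 = 2

Enumerate A + A = {a + b : a, b ∈ A}. With |A| = 3, there are |A|^2 = 9 ordered sum pairs; collecting distinct values, A + A = {-2, 6, 14, 18, 26, 38}, so |A + A| = 6. Thus K = 6/3 = 2. For comparison, the minimum possible |A + A| over all 3-element sets is 2·3 − 1 = 5 (so min K = 5/3), attained only by arithmetic progressions.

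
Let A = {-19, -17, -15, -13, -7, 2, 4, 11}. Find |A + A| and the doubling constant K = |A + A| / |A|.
K = |A + A| / |A| = 28/8 = 7/2

Enumerate A + A = {a + b : a, b ∈ A}. With |A| = 8, there are |A|^2 = 64 ordered sum pairs; collecting distinct values, A + A = {-38, -36, -34, -32, -30, -28, -26, -24, -22, -20, -17, -15, -14, -13, -11, -9, -8, -6, -5, -4, -3, -2, 4, 6, 8, 13, 15, 22}, so |A + A| = 28. Thus K = 28/8 = 7/2. For comparison, the minimum possible |A + A| over all 8-element sets is 2·8 − 1 = 15 (so min K = 15/8), attained only by arithmetic progressions.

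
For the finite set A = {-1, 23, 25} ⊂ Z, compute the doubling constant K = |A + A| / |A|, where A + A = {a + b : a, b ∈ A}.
K = |A + A| / |A| = 6/3 = 2

Enumerate A + A = {a + b : a, b ∈ A}. With |A| = 3, there are |A|^2 = 9 ordered sum pairs; collecting distinct values, A + A = {-2, 22, 24, 46, 48, 50}, so |A + A| = 6. Thus K = 6/3 = 2. For comparison, the minimum possible |A + A| over all 3-element sets is 2·3 − 1 = 5 (so min K = 5/3), attained only by arithmetic progressions.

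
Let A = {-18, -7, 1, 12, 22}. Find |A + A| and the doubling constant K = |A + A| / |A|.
K = |A + A| / |A| = 14/5

Enumerate A + A = {a + b : a, b ∈ A}. With |A| = 5, there are |A|^2 = 25 ordered sum pairs; collecting distinct values, A + A = {-36, -25, -17, -14, -6, 2, 4, 5, 13, 15, 23, 24, 34, 44}, so |A + A| = 14. Thus K = 14/5. For comparison, the minimum possible |A + A| over all 5-element sets is 2·5 − 1 = 9 (so min K = 9/5), attained only by arithmetic progressions.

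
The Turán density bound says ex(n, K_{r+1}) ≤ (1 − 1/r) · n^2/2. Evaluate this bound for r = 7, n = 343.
Turán density bound = (6/7) · 343^2/2 = 50421

Turán's theorem: ex(n, K_{r+1}) is achieved by the complete r-partite Turán graph T(n, r) with parts as balanced as possible, and is at most (1 − 1/r) · n^2/2. For r = 7, n = 343: the density bound is (6/7) · 117649/2 = 50421. Since 7 ∣ 343, the Turán graph T(343, 7) has parts of equal size 49, and its edge count e(T(343, 7)) = 50421 attains the density bound exactly.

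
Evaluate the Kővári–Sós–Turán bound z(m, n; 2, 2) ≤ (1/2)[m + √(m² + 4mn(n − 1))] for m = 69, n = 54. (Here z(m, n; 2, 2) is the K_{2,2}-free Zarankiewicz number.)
z(69, 54; 2, 2) ≤ (1/2)[69 + √(69² + 4·69·54·53)] = (1/2)[69 + √794673] = 480.2222

Kővári–Sós–Turán: let r_1, ..., r_69 be the row sums and z = Σ r_i the total number of 1s. Each pair of columns can share at most one row with both entries 1 (else a 2×2 all-ones block appears), so Σ_i C(r_i, 2) ≤ C(54, 2) = 1431. By convexity Σ_i C(r_i, 2) ≥ 69·C(z/69, 2) = z(z − 69)/(2·69), giving z² − 69z − 69·54·53 ≤ 0 and hence z ≤ (1/2)[69 + √(4761 + 4·197478)] = (1/2)[69 + √794673] ≈ (1/2)(69 + 891.4443) = 480.2222.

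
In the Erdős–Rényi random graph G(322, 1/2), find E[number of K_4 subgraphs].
E[# K_4] = C(322, 4) · (1/2)^C(4, 2) = 439633040 / 2^6 = 27477065/4 = 6869266.25

For each 4-subset S of vertices (there are C(322, 4) = 439633040 such S), let X_S = 1 if S induces a K_4 (all C(4, 2) = 6 edges present). Then P(X_S = 1) = (1/2)^6 = 1/64. By linearity of expectation, E[# K_4] = C(322, 4) · (1/2)^6 = 439633040 / 64 = 27477065/4 = 6869266.25.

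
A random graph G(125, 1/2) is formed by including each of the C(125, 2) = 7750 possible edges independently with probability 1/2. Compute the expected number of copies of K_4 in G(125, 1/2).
E[# K_4] = C(125, 4) · (1/2)^C(4, 2) = 9691375 / 2^6 = 151427.734375

For each 4-subset S of vertices (there are C(125, 4) = 9691375 such S), let X_S = 1 if S induces a K_4 (all C(4, 2) = 6 edges present). Then P(X_S = 1) = (1/2)^6 = 1/64. By linearity of expectation, E[# K_4] = C(125, 4) · (1/2)^6 = 9691375 / 64 = 151427.734375.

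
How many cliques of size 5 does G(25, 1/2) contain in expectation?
E[# K_5] = C(25, 5) · (1/2)^C(5, 2) = 53130 / 2^10 = 26565/512 ≈ 51.884766

For each 5-subset S of vertices (there are C(25, 5) = 53130 such S), let X_S = 1 if S induces a K_5 (all C(5, 2) = 10 edges present). Then P(X_S = 1) = (1/2)^10 = 1/1024. By linearity of expectation, E[# K_5] = C(25, 5) · (1/2)^10 = 53130 / 1024 = 26565/512 ≈ 51.884766.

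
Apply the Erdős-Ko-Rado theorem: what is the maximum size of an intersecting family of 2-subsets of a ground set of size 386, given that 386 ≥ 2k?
max |F| = C(385, 1) = 385

The Erdős-Ko-Rado theorem states: for n ≥ 2k, an intersecting family of k-subsets of an n-element set has size at most C(n − 1, k − 1), with equality for 'star' families {A ⊆ [n] : |A| = k, i ∈ A} (fix an element i). For n = 386, k = 2: C(385, 1) = 385.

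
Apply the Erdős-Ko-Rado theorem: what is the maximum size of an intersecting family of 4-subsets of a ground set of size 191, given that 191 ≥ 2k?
max |F| = C(190, 3) = 1125180

The Erdős-Ko-Rado theorem states: for n ≥ 2k, an intersecting family of k-subsets of an n-element set has size at most C(n − 1, k − 1), with equality for 'star' families {A ⊆ [n] : |A| = k, i ∈ A} (fix an element i). For n = 191, k = 4: C(190, 3) = 1125180.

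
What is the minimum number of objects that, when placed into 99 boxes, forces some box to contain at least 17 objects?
n = (17 − 1)·99 + 1 = 1585

By the generalised pigeonhole principle, to guarantee some box contains ≥ r objects we need more than (r − 1) · k objects total. Threshold: n = (r − 1) · k + 1. With r = 17 and k = 99: n = 16 · 99 + 1 = 1584 + 1 = 1585. For n = 1584 = 16 · 99, we can put exactly 16 objects in every box, avoiding 17 in any single one — so 1585 is tight.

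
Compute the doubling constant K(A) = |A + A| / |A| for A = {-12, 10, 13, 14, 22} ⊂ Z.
K = |A + A| / |A| = 15/5 = 3

Enumerate A + A = {a + b : a, b ∈ A}. With |A| = 5, there are |A|^2 = 25 ordered sum pairs; collecting distinct values, A + A = {-24, -2, 1, 2, 10, 20, 23, 24, 26, 27, 28, 32, 35, 36, 44}, so |A + A| = 15. Thus K = 15/5 = 3. For comparison, the minimum possible |A + A| over all 5-element sets is 2·5 − 1 = 9 (so min K = 9/5), attained only by arithmetic progressions.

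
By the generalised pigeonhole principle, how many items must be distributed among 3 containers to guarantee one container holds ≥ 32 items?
n = (32 − 1)·3 + 1 = 94

By the generalised pigeonhole principle, to guarantee some box contains ≥ r objects we need more than (r − 1) · k objects total. Threshold: n = (r − 1) · k + 1. With r = 32 and k = 3: n = 31 · 3 + 1 = 93 + 1 = 94. For n = 93 = 31 · 3, we can put exactly 31 objects in every box, avoiding 32 in any single one — so 94 is tight.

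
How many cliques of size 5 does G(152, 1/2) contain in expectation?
E[# K_5] = C(152, 5) · (1/2)^C(5, 2) = 632671880 / 2^10 = 79083985/128 = 617843.6328125

For each 5-subset S of vertices (there are C(152, 5) = 632671880 such S), let X_S = 1 if S induces a K_5 (all C(5, 2) = 10 edges present). Then P(X_S = 1) = (1/2)^10 = 1/1024. By linearity of expectation, E[# K_5] = C(152, 5) · (1/2)^10 = 632671880 / 1024 = 79083985/128 = 617843.6328125.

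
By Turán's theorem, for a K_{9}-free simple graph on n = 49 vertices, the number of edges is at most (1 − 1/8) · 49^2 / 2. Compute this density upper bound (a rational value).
Turán density bound = (7/8) · 49^2/2 = 16807/16 ≈ 1050.4375

Turán's theorem: ex(n, K_{r+1}) is achieved by the complete r-partite Turán graph T(n, r) with parts as balanced as possible, and is at most (1 − 1/r) · n^2/2. For r = 8, n = 49: the density bound is (7/8) · 2401/2 = 16807/16 ≈ 1050.4375. The integer-valued extremum is e(T(49, 8)) = 1050, which is strictly less than the density bound 16807/16 since 8 ∤ 49 (the parts of T(49, 8) cannot all be equal).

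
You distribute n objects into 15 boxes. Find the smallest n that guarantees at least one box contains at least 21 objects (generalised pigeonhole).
n = (21 − 1)·15 + 1 = 301

By the generalised pigeonhole principle, to guarantee some box contains ≥ r objects we need more than (r − 1) · k objects total. Threshold: n = (r − 1) · k + 1. With r = 21 and k = 15: n = 20 · 15 + 1 = 300 + 1 = 301. For n = 300 = 20 · 15, we can put exactly 20 objects in every box, avoiding 21 in any single one — so 301 is tight.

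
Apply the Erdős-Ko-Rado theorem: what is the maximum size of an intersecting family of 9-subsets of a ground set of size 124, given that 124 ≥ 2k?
max |F| = C(123, 8) = 1029873432159

The Erdős-Ko-Rado theorem states: for n ≥ 2k, an intersecting family of k-subsets of an n-element set has size at most C(n − 1, k − 1), with equality for 'star' families {A ⊆ [n] : |A| = k, i ∈ A} (fix an element i). For n = 124, k = 9: C(123, 8) = 1029873432159.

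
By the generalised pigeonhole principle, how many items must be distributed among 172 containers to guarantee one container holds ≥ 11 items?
n = (11 − 1)·172 + 1 = 1721

By the generalised pigeonhole principle, to guarantee some box contains ≥ r objects we need more than (r − 1) · k objects total. Threshold: n = (r − 1) · k + 1. With r = 11 and k = 172: n = 10 · 172 + 1 = 1720 + 1 = 1721. For n = 1720 = 10 · 172, we can put exactly 10 objects in every box, avoiding 11 in any single one — so 1721 is tight.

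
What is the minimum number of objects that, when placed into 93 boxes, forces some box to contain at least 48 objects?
n = (48 − 1)·93 + 1 = 4372

By the generalised pigeonhole principle, to guarantee some box contains ≥ r objects we need more than (r − 1) · k objects total. Threshold: n = (r − 1) · k + 1. With r = 48 and k = 93: n = 47 · 93 + 1 = 4371 + 1 = 4372. For n = 4371 = 47 · 93, we can put exactly 47 objects in every box, avoiding 48 in any single one — so 4372 is tight.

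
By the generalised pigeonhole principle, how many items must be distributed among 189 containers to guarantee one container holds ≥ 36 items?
n = (36 − 1)·189 + 1 = 6616

By the generalised pigeonhole principle, to guarantee some box contains ≥ r objects we need more than (r − 1) · k objects total. Threshold: n = (r − 1) · k + 1. With r = 36 and k = 189: n = 35 · 189 + 1 = 6615 + 1 = 6616. For n = 6615 = 35 · 189, we can put exactly 35 objects in every box, avoiding 36 in any single one — so 6616 is tight.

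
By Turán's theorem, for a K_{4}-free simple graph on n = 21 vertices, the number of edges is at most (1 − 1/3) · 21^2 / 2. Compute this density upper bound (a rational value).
Turán density bound = (2/3) · 21^2/2 = 147

Turán's theorem: ex(n, K_{r+1}) is achieved by the complete r-partite Turán graph T(n, r) with parts as balanced as possible, and is at most (1 − 1/r) · n^2/2. For r = 3, n = 21: the density bound is (2/3) · 441/2 = 147. Since 3 ∣ 21, the Turán graph T(21, 3) has parts of equal size 7, and its edge count e(T(21, 3)) = 147 attains the density bound exactly.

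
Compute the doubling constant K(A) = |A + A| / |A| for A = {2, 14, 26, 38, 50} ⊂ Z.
K = |A + A| / |A| = 9/5

Enumerate A + A = {a + b : a, b ∈ A}. With |A| = 5, there are |A|^2 = 25 ordered sum pairs; collecting distinct values, A + A = {4, 16, 28, 40, 52, 64, 76, 88, 100}, so |A + A| = 9. Thus K = 9/5. Here |A + A| = 2|A| − 1 = 9, the minimum possible — so K = 9/5 is minimal, which holds iff A is an arithmetic progression.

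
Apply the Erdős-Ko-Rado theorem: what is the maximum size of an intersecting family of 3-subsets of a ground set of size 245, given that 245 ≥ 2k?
max |F| = C(244, 2) = 29646

Erdős-Ko-Rado (1961): when n ≥ 2k, max |F| = C(n−1, k−1). The bound is attained by the star {A : i ∈ A} for any fixed i ∈ [n]. Here C(245−1, 3−1) = C(244, 2) = 29646.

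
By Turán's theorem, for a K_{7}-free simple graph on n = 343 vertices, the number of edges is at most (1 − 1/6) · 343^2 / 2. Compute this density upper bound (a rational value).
Turán density bound = (5/6) · 343^2/2 = 588245/12 ≈ 49020.4167

Turán's theorem: ex(n, K_{r+1}) is achieved by the complete r-partite Turán graph T(n, r) with parts as balanced as possible, and is at most (1 − 1/r) · n^2/2. For r = 6, n = 343: the density bound is (5/6) · 117649/2 = 588245/12 ≈ 49020.4167. The integer-valued extremum is e(T(343, 6)) = 49020, which is strictly less than the density bound 588245/12 since 6 ∤ 343 (the parts of T(343, 6) cannot all be equal).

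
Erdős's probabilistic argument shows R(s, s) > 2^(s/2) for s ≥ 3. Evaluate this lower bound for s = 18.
2^(18/2) = 512; so R(18, 18) > 512

Colour each edge of K_n uniformly at random with red/blue. The expected number of monochromatic K_18 is C(n, 18) · 2 · 2^(−C(18,2)). If C(n, 18) · 2^(1 − C(18,2)) < 1, then with positive probability no monochromatic K_18 exists, so R(18, 18) > n. The standard estimate C(n, 18) ≤ n^18/18! shows this inequality holds whenever n ≤ 2^(18/2) (since 18! · 2^(C(18,2) − 1) > 2^(18^2/2) ≥ n^18). Hence R(18, 18) > 2^(18/2) = 512.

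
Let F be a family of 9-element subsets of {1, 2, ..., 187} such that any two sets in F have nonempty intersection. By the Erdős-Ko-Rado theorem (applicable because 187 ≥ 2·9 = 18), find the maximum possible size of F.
max |F| = C(186, 8) = 30500612508015

Erdős-Ko-Rado (1961): when n ≥ 2k, max |F| = C(n−1, k−1). The bound is attained by the star {A : i ∈ A} for any fixed i ∈ [n]. Here C(187−1, 9−1) = C(186, 8) = 30500612508015.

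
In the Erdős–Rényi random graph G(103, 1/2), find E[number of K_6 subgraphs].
E[# K_6] = C(103, 6) · (1/2)^C(6, 2) = 1429840335 / 2^15 ≈ 43635.264130

For each 6-subset S of vertices (there are C(103, 6) = 1429840335 such S), let X_S = 1 if S induces a K_6 (all C(6, 2) = 15 edges present). Then P(X_S = 1) = (1/2)^15 = 1/32768. By linearity of expectation, E[# K_6] = C(103, 6) · (1/2)^15 = 1429840335 / 32768 ≈ 43635.264130.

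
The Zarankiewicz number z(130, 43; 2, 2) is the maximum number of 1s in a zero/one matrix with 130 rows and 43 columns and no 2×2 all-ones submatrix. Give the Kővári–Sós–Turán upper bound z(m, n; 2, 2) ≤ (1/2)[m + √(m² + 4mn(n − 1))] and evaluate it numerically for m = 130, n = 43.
z(130, 43; 2, 2) ≤ (1/2)[130 + √(130² + 4·130·43·42)] = (1/2)[130 + √956020] = 553.8814

Kővári–Sós–Turán: let r_1, ..., r_130 be the row sums and z = Σ r_i the total number of 1s. Each pair of columns can share at most one row with both entries 1 (else a 2×2 all-ones block appears), so Σ_i C(r_i, 2) ≤ C(43, 2) = 903. By convexity Σ_i C(r_i, 2) ≥ 130·C(z/130, 2) = z(z − 130)/(2·130), giving z² − 130z − 130·43·42 ≤ 0 and hence z ≤ (1/2)[130 + √(16900 + 4·234780)] = (1/2)[130 + √956020] ≈ (1/2)(130 + 977.7628) = 553.8814.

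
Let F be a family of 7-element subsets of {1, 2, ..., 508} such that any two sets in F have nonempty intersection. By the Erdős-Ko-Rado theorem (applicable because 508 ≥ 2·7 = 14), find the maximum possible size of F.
max |F| = C(507, 6) = 22899162368082

Erdős-Ko-Rado (1961): when n ≥ 2k, max |F| = C(n−1, k−1). The bound is attained by the star {A : i ∈ A} for any fixed i ∈ [n]. Here C(508−1, 7−1) = C(507, 6) = 22899162368082.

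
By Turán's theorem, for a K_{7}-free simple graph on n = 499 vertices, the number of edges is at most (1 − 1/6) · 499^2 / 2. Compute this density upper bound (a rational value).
Turán density bound = (5/6) · 499^2/2 = 1245005/12 ≈ 103750.4167

Turán's theorem: ex(n, K_{r+1}) is achieved by the complete r-partite Turán graph T(n, r) with parts as balanced as possible, and is at most (1 − 1/r) · n^2/2. For r = 6, n = 499: the density bound is (5/6) · 249001/2 = 1245005/12 ≈ 103750.4167. The integer-valued extremum is e(T(499, 6)) = 103750, which is strictly less than the density bound 1245005/12 since 6 ∤ 499 (the parts of T(499, 6) cannot all be equal).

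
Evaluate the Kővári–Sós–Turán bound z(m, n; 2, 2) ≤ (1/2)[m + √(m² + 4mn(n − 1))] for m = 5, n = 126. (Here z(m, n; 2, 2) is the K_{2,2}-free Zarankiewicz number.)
z(5, 126; 2, 2) ≤ (1/2)[5 + √(5² + 4·5·126·125)] = (1/2)[5 + √315025] = 283.1354

Kővári–Sós–Turán: let r_1, ..., r_5 be the row sums and z = Σ r_i the total number of 1s. Each pair of columns can share at most one row with both entries 1 (else a 2×2 all-ones block appears), so Σ_i C(r_i, 2) ≤ C(126, 2) = 7875. By convexity Σ_i C(r_i, 2) ≥ 5·C(z/5, 2) = z(z − 5)/(2·5), giving z² − 5z − 5·126·125 ≤ 0 and hence z ≤ (1/2)[5 + √(25 + 4·78750)] = (1/2)[5 + √315025] ≈ (1/2)(5 + 561.2709) = 283.1354.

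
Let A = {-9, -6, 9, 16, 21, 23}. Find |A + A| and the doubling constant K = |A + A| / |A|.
K = |A + A| / |A| = 20/6 = 10/3

Enumerate A + A = {a + b : a, b ∈ A}. With |A| = 6, there are |A|^2 = 36 ordered sum pairs; collecting distinct values, A + A = {-18, -15, -12, 0, 3, 7, 10, 12, 14, 15, 17, 18, 25, 30, 32, 37, 39, 42, 44, 46}, so |A + A| = 20. Thus K = 20/6 = 10/3. For comparison, the minimum possible |A + A| over all 6-element sets is 2·6 − 1 = 11 (so min K = 11/6), attained only by arithmetic progressions.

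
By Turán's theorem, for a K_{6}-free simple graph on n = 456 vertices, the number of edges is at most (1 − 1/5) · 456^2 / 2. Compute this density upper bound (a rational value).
Turán density bound = (4/5) · 456^2/2 = 415872/5 ≈ 83174.4

Turán's theorem: ex(n, K_{r+1}) is achieved by the complete r-partite Turán graph T(n, r) with parts as balanced as possible, and is at most (1 − 1/r) · n^2/2. For r = 5, n = 456: the density bound is (4/5) · 207936/2 = 415872/5 ≈ 83174.4. The integer-valued extremum is e(T(456, 5)) = 83174, which is strictly less than the density bound 415872/5 since 5 ∤ 456 (the parts of T(456, 5) cannot all be equal).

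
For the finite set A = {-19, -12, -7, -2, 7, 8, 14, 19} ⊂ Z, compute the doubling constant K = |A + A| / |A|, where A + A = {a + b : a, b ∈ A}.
K = |A + A| / |A| = 30/8 = 15/4

Enumerate A + A = {a + b : a, b ∈ A}. With |A| = 8, there are |A|^2 = 64 ordered sum pairs; collecting distinct values, A + A = {-38, -31, -26, -24, -21, -19, -14, -12, -11, -9, -5, -4, 0, 1, 2, 5, 6, 7, 12, 14, 15, 16, 17, 21, 22, 26, 27, 28, 33, 38}, so |A + A| = 30. Thus K = 30/8 = 15/4. For comparison, the minimum possible |A + A| over all 8-element sets is 2·8 − 1 = 15 (so min K = 15/8), attained only by arithmetic progressions.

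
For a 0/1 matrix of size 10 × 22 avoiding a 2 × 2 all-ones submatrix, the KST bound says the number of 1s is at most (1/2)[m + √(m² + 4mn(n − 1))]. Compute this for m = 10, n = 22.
z(10, 22; 2, 2) ≤ (1/2)[10 + √(10² + 4·10·22·21)] = (1/2)[10 + √18580] = 73.1542

Kővári–Sós–Turán: let r_1, ..., r_10 be the row sums and z = Σ r_i the total number of 1s. Each pair of columns can share at most one row with both entries 1 (else a 2×2 all-ones block appears), so Σ_i C(r_i, 2) ≤ C(22, 2) = 231. By convexity Σ_i C(r_i, 2) ≥ 10·C(z/10, 2) = z(z − 10)/(2·10), giving z² − 10z − 10·22·21 ≤ 0 and hence z ≤ (1/2)[10 + √(100 + 4·4620)] = (1/2)[10 + √18580] ≈ (1/2)(10 + 136.3085) = 73.1542.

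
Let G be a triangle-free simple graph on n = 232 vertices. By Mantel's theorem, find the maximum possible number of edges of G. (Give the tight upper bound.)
ex(232, K_3) = ⌊232^2/4⌋ = 13456

Mantel (1907): a triangle-free graph on n vertices has at most ⌊n^2/4⌋ edges, with equality for the complete bipartite graph K_{⌊n/2⌋, ⌈n/2⌉}. For n = 232: ⌊232^2/4⌋ = ⌊53824/4⌋ = 13456. The extremal graph is K_{116, 116}, which has 116·116 = 13456 edges.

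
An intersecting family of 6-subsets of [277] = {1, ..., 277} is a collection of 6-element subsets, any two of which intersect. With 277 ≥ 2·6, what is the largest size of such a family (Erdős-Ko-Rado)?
max |F| = C(276, 5) = 12868936080

The Erdős-Ko-Rado theorem states: for n ≥ 2k, an intersecting family of k-subsets of an n-element set has size at most C(n − 1, k − 1), with equality for 'star' families {A ⊆ [n] : |A| = k, i ∈ A} (fix an element i). For n = 277, k = 6: C(276, 5) = 12868936080.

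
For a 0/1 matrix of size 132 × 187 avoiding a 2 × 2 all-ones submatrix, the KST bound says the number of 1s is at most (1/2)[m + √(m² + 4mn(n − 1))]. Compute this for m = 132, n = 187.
z(132, 187; 2, 2) ≤ (1/2)[132 + √(132² + 4·132·187·186)] = (1/2)[132 + √18382320] = 2209.7304

Kővári–Sós–Turán: let r_1, ..., r_132 be the row sums and z = Σ r_i the total number of 1s. Each pair of columns can share at most one row with both entries 1 (else a 2×2 all-ones block appears), so Σ_i C(r_i, 2) ≤ C(187, 2) = 17391. By convexity Σ_i C(r_i, 2) ≥ 132·C(z/132, 2) = z(z − 132)/(2·132), giving z² − 132z − 132·187·186 ≤ 0 and hence z ≤ (1/2)[132 + √(17424 + 4·4591224)] = (1/2)[132 + √18382320] ≈ (1/2)(132 + 4287.4608) = 2209.7304.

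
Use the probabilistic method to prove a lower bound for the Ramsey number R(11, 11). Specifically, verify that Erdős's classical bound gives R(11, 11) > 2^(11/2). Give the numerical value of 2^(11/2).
2^(11/2) = 45.2548; so R(11, 11) > 45.2548

Colour each edge of K_n uniformly at random with red/blue. The expected number of monochromatic K_11 is C(n, 11) · 2 · 2^(−C(11,2)). If C(n, 11) · 2^(1 − C(11,2)) < 1, then with positive probability no monochromatic K_11 exists, so R(11, 11) > n. The standard estimate C(n, 11) ≤ n^11/11! shows this inequality holds whenever n ≤ 2^(11/2) (since 11! · 2^(C(11,2) − 1) > 2^(11^2/2) ≥ n^11). Hence R(11, 11) > 2^(11/2) = 45.2548.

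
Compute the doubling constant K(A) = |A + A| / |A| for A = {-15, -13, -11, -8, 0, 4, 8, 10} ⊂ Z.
K = |A + A| / |A| = 29/8

Enumerate A + A = {a + b : a, b ∈ A}. With |A| = 8, there are |A|^2 = 64 ordered sum pairs; collecting distinct values, A + A = {-30, -28, -26, -24, -23, -22, -21, -19, -16, -15, -13, -11, -9, -8, -7, -5, -4, -3, -1, 0, 2, 4, 8, 10, 12, 14, 16, 18, 20}, so |A + A| = 29. Thus K = 29/8. For comparison, the minimum possible |A + A| over all 8-element sets is 2·8 − 1 = 15 (so min K = 15/8), attained only by arithmetic progressions.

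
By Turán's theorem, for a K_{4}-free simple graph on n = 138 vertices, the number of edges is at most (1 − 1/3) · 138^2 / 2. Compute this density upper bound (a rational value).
Turán density bound = (2/3) · 138^2/2 = 6348

Turán's theorem: ex(n, K_{r+1}) is achieved by the complete r-partite Turán graph T(n, r) with parts as balanced as possible, and is at most (1 − 1/r) · n^2/2. For r = 3, n = 138: the density bound is (2/3) · 19044/2 = 6348. Since 3 ∣ 138, the Turán graph T(138, 3) has parts of equal size 46, and its edge count e(T(138, 3)) = 6348 attains the density bound exactly.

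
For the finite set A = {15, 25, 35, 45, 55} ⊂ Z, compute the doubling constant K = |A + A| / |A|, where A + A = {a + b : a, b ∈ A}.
K = |A + A| / |A| = 9/5

Enumerate A + A = {a + b : a, b ∈ A}. With |A| = 5, there are |A|^2 = 25 ordered sum pairs; collecting distinct values, A + A = {30, 40, 50, 60, 70, 80, 90, 100, 110}, so |A + A| = 9. Thus K = 9/5. Here |A + A| = 2|A| − 1 = 9, the minimum possible — so K = 9/5 is minimal, which holds iff A is an arithmetic progression.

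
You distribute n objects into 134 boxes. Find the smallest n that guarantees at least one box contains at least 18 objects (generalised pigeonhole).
n = (18 − 1)·134 + 1 = 2279

By the generalised pigeonhole principle, to guarantee some box contains ≥ r objects we need more than (r − 1) · k objects total. Threshold: n = (r − 1) · k + 1. With r = 18 and k = 134: n = 17 · 134 + 1 = 2278 + 1 = 2279. For n = 2278 = 17 · 134, we can put exactly 17 objects in every box, avoiding 18 in any single one — so 2279 is tight.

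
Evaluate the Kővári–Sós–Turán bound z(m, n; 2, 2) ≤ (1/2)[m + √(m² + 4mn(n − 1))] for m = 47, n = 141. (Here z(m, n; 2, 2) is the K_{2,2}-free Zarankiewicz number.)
z(47, 141; 2, 2) ≤ (1/2)[47 + √(47² + 4·47·141·140)] = (1/2)[47 + √3713329] = 987

Kővári–Sós–Turán: let r_1, ..., r_47 be the row sums and z = Σ r_i the total number of 1s. Each pair of columns can share at most one row with both entries 1 (else a 2×2 all-ones block appears), so Σ_i C(r_i, 2) ≤ C(141, 2) = 9870. By convexity Σ_i C(r_i, 2) ≥ 47·C(z/47, 2) = z(z − 47)/(2·47), giving z² − 47z − 47·141·140 ≤ 0 and hence z ≤ (1/2)[47 + √(2209 + 4·927780)] = (1/2)[47 + √3713329] ≈ (1/2)(47 + 1927) = 987.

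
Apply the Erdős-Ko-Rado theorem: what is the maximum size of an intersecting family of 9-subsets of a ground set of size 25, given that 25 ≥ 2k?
max |F| = C(24, 8) = 735471

Erdős-Ko-Rado (1961): when n ≥ 2k, max |F| = C(n−1, k−1). The bound is attained by the star {A : i ∈ A} for any fixed i ∈ [n]. Here C(25−1, 9−1) = C(24, 8) = 735471.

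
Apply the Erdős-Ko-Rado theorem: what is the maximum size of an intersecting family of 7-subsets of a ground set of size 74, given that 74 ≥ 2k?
max |F| = C(73, 6) = 170230452

The Erdős-Ko-Rado theorem states: for n ≥ 2k, an intersecting family of k-subsets of an n-element set has size at most C(n − 1, k − 1), with equality for 'star' families {A ⊆ [n] : |A| = k, i ∈ A} (fix an element i). For n = 74, k = 7: C(73, 6) = 170230452.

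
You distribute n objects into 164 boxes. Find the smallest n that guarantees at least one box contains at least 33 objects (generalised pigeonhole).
n = (33 − 1)·164 + 1 = 5249

By the generalised pigeonhole principle, to guarantee some box contains ≥ r objects we need more than (r − 1) · k objects total. Threshold: n = (r − 1) · k + 1. With r = 33 and k = 164: n = 32 · 164 + 1 = 5248 + 1 = 5249. For n = 5248 = 32 · 164, we can put exactly 32 objects in every box, avoiding 33 in any single one — so 5249 is tight.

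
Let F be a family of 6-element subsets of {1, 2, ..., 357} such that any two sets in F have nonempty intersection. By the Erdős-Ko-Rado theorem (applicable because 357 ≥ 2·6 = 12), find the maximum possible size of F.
max |F| = C(356, 5) = 46325246176

Erdős-Ko-Rado (1961): when n ≥ 2k, max |F| = C(n−1, k−1). The bound is attained by the star {A : i ∈ A} for any fixed i ∈ [n]. Here C(357−1, 6−1) = C(356, 5) = 46325246176.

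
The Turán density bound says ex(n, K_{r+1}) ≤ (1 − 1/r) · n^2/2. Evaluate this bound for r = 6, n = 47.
Turán density bound = (5/6) · 47^2/2 = 11045/12 ≈ 920.4167

Turán's theorem: ex(n, K_{r+1}) is achieved by the complete r-partite Turán graph T(n, r) with parts as balanced as possible, and is at most (1 − 1/r) · n^2/2. For r = 6, n = 47: the density bound is (5/6) · 2209/2 = 11045/12 ≈ 920.4167. The integer-valued extremum is e(T(47, 6)) = 920, which is strictly less than the density bound 11045/12 since 6 ∤ 47 (the parts of T(47, 6) cannot all be equal).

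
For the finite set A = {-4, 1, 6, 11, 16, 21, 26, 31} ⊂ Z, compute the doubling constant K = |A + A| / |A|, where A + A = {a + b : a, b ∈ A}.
K = |A + A| / |A| = 15/8

Enumerate A + A = {a + b : a, b ∈ A}. With |A| = 8, there are |A|^2 = 64 ordered sum pairs; collecting distinct values, A + A = {-8, -3, 2, 7, 12, 17, 22, 27, 32, 37, 42, 47, 52, 57, 62}, so |A + A| = 15. Thus K = 15/8. Here |A + A| = 2|A| − 1 = 15, the minimum possible — so K = 15/8 is minimal, which holds iff A is an arithmetic progression.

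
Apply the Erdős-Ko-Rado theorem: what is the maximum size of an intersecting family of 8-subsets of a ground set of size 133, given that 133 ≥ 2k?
max |F| = C(132, 7) = 117850651776

The Erdős-Ko-Rado theorem states: for n ≥ 2k, an intersecting family of k-subsets of an n-element set has size at most C(n − 1, k − 1), with equality for 'star' families {A ⊆ [n] : |A| = k, i ∈ A} (fix an element i). For n = 133, k = 8: C(132, 7) = 117850651776.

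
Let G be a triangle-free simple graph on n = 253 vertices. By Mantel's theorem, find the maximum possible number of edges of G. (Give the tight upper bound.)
ex(253, K_3) = ⌊253^2/4⌋ = 16002

Mantel (1907): a triangle-free graph on n vertices has at most ⌊n^2/4⌋ edges, with equality for the complete bipartite graph K_{⌊n/2⌋, ⌈n/2⌉}. For n = 253: ⌊253^2/4⌋ = ⌊64009/4⌋ = 16002. The extremal graph is K_{126, 127}, which has 126·127 = 16002 edges.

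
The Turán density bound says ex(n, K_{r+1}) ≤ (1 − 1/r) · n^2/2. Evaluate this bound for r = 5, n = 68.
Turán density bound = (4/5) · 68^2/2 = 9248/5 ≈ 1849.6

Turán's theorem: ex(n, K_{r+1}) is achieved by the complete r-partite Turán graph T(n, r) with parts as balanced as possible, and is at most (1 − 1/r) · n^2/2. For r = 5, n = 68: the density bound is (4/5) · 4624/2 = 9248/5 ≈ 1849.6. The integer-valued extremum is e(T(68, 5)) = 1849, which is strictly less than the density bound 9248/5 since 5 ∤ 68 (the parts of T(68, 5) cannot all be equal).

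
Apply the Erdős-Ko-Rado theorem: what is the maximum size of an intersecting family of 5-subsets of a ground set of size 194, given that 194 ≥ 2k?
max |F| = C(193, 4) = 56031760

Erdős-Ko-Rado (1961): when n ≥ 2k, max |F| = C(n−1, k−1). The bound is attained by the star {A : i ∈ A} for any fixed i ∈ [n]. Here C(194−1, 5−1) = C(193, 4) = 56031760.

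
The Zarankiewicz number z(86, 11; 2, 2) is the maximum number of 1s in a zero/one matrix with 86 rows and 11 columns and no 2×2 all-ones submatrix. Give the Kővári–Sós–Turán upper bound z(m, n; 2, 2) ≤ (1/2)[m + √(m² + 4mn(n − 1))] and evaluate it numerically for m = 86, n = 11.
z(86, 11; 2, 2) ≤ (1/2)[86 + √(86² + 4·86·11·10)] = (1/2)[86 + √45236] = 149.3438

Kővári–Sós–Turán: let r_1, ..., r_86 be the row sums and z = Σ r_i the total number of 1s. Each pair of columns can share at most one row with both entries 1 (else a 2×2 all-ones block appears), so Σ_i C(r_i, 2) ≤ C(11, 2) = 55. By convexity Σ_i C(r_i, 2) ≥ 86·C(z/86, 2) = z(z − 86)/(2·86), giving z² − 86z − 86·11·10 ≤ 0 and hence z ≤ (1/2)[86 + √(7396 + 4·9460)] = (1/2)[86 + √45236] ≈ (1/2)(86 + 212.6876) = 149.3438.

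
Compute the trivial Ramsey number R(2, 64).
R(2, 64) = 64

R(2, k) = k for all k ≥ 2: in a 2-colouring of K_k, either some edge is red (a red K_2) or all edges are blue (a blue K_k). And K_{63} coloured all-blue has no blue K_64, so R(2, 64) > 63. Hence R(2, 64) = 64.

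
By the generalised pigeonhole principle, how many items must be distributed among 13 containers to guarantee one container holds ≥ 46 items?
n = (46 − 1)·13 + 1 = 586

By the generalised pigeonhole principle, to guarantee some box contains ≥ r objects we need more than (r − 1) · k objects total. Threshold: n = (r − 1) · k + 1. With r = 46 and k = 13: n = 45 · 13 + 1 = 585 + 1 = 586. For n = 585 = 45 · 13, we can put exactly 45 objects in every box, avoiding 46 in any single one — so 586 is tight.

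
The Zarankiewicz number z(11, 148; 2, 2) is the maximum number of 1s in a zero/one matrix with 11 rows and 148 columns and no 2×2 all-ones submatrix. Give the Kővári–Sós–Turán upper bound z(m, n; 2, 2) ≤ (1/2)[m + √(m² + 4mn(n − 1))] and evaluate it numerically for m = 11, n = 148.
z(11, 148; 2, 2) ≤ (1/2)[11 + √(11² + 4·11·148·147)] = (1/2)[11 + √957385] = 494.7303

Kővári–Sós–Turán: let r_1, ..., r_11 be the row sums and z = Σ r_i the total number of 1s. Each pair of columns can share at most one row with both entries 1 (else a 2×2 all-ones block appears), so Σ_i C(r_i, 2) ≤ C(148, 2) = 10878. By convexity Σ_i C(r_i, 2) ≥ 11·C(z/11, 2) = z(z − 11)/(2·11), giving z² − 11z − 11·148·147 ≤ 0 and hence z ≤ (1/2)[11 + √(121 + 4·239316)] = (1/2)[11 + √957385] ≈ (1/2)(11 + 978.4605) = 494.7303.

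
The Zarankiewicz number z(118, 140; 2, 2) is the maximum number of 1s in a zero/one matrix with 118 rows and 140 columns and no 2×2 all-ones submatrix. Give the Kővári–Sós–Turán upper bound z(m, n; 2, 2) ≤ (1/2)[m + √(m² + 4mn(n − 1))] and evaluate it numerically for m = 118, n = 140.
z(118, 140; 2, 2) ≤ (1/2)[118 + √(118² + 4·118·140·139)] = (1/2)[118 + √9199044] = 1575.4963

Kővári–Sós–Turán: let r_1, ..., r_118 be the row sums and z = Σ r_i the total number of 1s. Each pair of columns can share at most one row with both entries 1 (else a 2×2 all-ones block appears), so Σ_i C(r_i, 2) ≤ C(140, 2) = 9730. By convexity Σ_i C(r_i, 2) ≥ 118·C(z/118, 2) = z(z − 118)/(2·118), giving z² − 118z − 118·140·139 ≤ 0 and hence z ≤ (1/2)[118 + √(13924 + 4·2296280)] = (1/2)[118 + √9199044] ≈ (1/2)(118 + 3032.9926) = 1575.4963.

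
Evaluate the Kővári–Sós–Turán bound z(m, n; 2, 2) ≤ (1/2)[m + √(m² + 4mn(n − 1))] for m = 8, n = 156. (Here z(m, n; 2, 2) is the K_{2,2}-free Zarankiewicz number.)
z(8, 156; 2, 2) ≤ (1/2)[8 + √(8² + 4·8·156·155)] = (1/2)[8 + √773824] = 443.8363

Kővári–Sós–Turán: let r_1, ..., r_8 be the row sums and z = Σ r_i the total number of 1s. Each pair of columns can share at most one row with both entries 1 (else a 2×2 all-ones block appears), so Σ_i C(r_i, 2) ≤ C(156, 2) = 12090. By convexity Σ_i C(r_i, 2) ≥ 8·C(z/8, 2) = z(z − 8)/(2·8), giving z² − 8z − 8·156·155 ≤ 0 and hence z ≤ (1/2)[8 + √(64 + 4·193440)] = (1/2)[8 + √773824] ≈ (1/2)(8 + 879.6727) = 443.8363.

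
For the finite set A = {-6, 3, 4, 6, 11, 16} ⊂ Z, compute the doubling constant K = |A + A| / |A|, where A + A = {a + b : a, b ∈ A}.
K = |A + A| / |A| = 19/6

Enumerate A + A = {a + b : a, b ∈ A}. With |A| = 6, there are |A|^2 = 36 ordered sum pairs; collecting distinct values, A + A = {-12, -3, -2, 0, 5, 6, 7, 8, 9, 10, 12, 14, 15, 17, 19, 20, 22, 27, 32}, so |A + A| = 19. Thus K = 19/6. For comparison, the minimum possible |A + A| over all 6-element sets is 2·6 − 1 = 11 (so min K = 11/6), attained only by arithmetic progressions.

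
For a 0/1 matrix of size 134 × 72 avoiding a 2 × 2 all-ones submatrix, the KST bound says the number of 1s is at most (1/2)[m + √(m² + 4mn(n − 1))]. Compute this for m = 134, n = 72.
z(134, 72; 2, 2) ≤ (1/2)[134 + √(134² + 4·134·72·71)] = (1/2)[134 + √2757988] = 897.3596

Kővári–Sós–Turán: let r_1, ..., r_134 be the row sums and z = Σ r_i the total number of 1s. Each pair of columns can share at most one row with both entries 1 (else a 2×2 all-ones block appears), so Σ_i C(r_i, 2) ≤ C(72, 2) = 2556. By convexity Σ_i C(r_i, 2) ≥ 134·C(z/134, 2) = z(z − 134)/(2·134), giving z² − 134z − 134·72·71 ≤ 0 and hence z ≤ (1/2)[134 + √(17956 + 4·685008)] = (1/2)[134 + √2757988] ≈ (1/2)(134 + 1660.7191) = 897.3596.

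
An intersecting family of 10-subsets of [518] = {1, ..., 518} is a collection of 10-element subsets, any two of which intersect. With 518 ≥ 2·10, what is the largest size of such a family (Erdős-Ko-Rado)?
max |F| = C(517, 9) = 6780219355974250560

Erdős-Ko-Rado (1961): when n ≥ 2k, max |F| = C(n−1, k−1). The bound is attained by the star {A : i ∈ A} for any fixed i ∈ [n]. Here C(518−1, 10−1) = C(517, 9) = 6780219355974250560.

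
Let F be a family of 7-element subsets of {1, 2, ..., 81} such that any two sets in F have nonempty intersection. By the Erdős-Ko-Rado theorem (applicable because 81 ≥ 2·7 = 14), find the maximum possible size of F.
max |F| = C(80, 6) = 300500200

Erdős-Ko-Rado (1961): when n ≥ 2k, max |F| = C(n−1, k−1). The bound is attained by the star {A : i ∈ A} for any fixed i ∈ [n]. Here C(81−1, 7−1) = C(80, 6) = 300500200.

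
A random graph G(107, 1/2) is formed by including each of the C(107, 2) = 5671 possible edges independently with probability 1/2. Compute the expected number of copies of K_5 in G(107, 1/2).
E[# K_5] = C(107, 5) · (1/2)^C(5, 2) = 106308566 / 2^10 = 53154283/512 ≈ 103816.958984

For each 5-subset S of vertices (there are C(107, 5) = 106308566 such S), let X_S = 1 if S induces a K_5 (all C(5, 2) = 10 edges present). Then P(X_S = 1) = (1/2)^10 = 1/1024. By linearity of expectation, E[# K_5] = C(107, 5) · (1/2)^10 = 106308566 / 1024 = 53154283/512 ≈ 103816.958984.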